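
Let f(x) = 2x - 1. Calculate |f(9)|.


f(9) = 17
|17| = 17

17


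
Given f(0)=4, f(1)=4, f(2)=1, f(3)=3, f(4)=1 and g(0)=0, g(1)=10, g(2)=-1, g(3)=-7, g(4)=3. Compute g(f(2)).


f(2) = 1
g(1) = 10

10


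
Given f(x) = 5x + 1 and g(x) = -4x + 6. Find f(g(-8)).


g(-8) = 38
f(38) = 191

191


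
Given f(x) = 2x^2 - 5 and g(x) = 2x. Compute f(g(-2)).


g(-2) = -4
f(-4) = 2*(-4)^2 - 5 = 27

27


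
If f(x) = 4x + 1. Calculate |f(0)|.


f(0) = 1
|1| = 1

1


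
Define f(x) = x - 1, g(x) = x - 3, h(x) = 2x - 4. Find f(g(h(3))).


h(3) = 2
g(2) = -1
f(-1) = -2

-2


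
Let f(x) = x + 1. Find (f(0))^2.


f(0) = 1
(1)^2 = 1

1


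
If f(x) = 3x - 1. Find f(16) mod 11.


f(16) = 47
47 mod 11 = 3

3


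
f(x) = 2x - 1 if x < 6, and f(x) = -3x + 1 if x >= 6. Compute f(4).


4 satisfies x < 6
f(4) = 7

7


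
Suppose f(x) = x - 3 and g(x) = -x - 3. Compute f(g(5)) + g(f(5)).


f(g(5)) = -11
g(f(5)) = -5
Sum = -16

-16


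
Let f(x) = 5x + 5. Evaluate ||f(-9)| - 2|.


38


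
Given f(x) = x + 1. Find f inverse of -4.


Solve x + 1 = -4
x = (-4 - 1) / 1 = -5

-5


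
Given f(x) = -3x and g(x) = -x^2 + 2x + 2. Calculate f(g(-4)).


g(-4) = -22
f(-22) = 66

66


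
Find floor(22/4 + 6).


22/4 = 5.5
5.5 + 6 = 11.5
floor(11.5) = 11

11


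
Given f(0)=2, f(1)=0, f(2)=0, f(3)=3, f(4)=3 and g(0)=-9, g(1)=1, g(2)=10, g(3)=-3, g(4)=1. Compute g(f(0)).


f(0) = 2
g(2) = 10

10


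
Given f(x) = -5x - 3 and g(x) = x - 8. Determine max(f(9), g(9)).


1


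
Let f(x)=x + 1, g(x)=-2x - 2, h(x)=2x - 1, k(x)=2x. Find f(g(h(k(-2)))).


k(-2) = -4
h(-4) = -9
g(-9) = 16
f(16) = 17

17


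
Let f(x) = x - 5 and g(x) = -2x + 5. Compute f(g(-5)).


g(-5) = 15
f(15) = 10

10


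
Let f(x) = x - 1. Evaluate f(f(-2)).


f(-2) = -3
f(-3) = -4

-4


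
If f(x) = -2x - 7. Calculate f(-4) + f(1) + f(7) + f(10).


f(-4) = 1
f(1) = -9
f(7) = -21
f(10) = -27
Sum = -56

-56


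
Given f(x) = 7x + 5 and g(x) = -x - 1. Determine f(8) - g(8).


f(8) = 61
g(8) = -9
Difference = 70

70


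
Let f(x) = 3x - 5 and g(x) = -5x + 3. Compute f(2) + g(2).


f(2) = 1
g(2) = -7
Sum = -6

-6


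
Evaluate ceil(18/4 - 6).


18/4 = 4.5
4.5 - 6 = -1.5
ceil(-1.5) = -1

-1


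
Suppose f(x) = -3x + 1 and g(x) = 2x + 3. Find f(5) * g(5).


-182


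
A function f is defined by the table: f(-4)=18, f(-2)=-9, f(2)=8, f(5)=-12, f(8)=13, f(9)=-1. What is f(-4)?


18


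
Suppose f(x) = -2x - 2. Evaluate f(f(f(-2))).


f(-2) = 2
f(2) = -6
f(-6) = 10

10


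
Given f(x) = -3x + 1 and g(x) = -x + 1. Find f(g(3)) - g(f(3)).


f(g(3)) = 7
g(f(3)) = 9
Difference = -2

-2


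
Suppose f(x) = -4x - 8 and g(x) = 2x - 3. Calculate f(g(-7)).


g(-7) = -17
f(-17) = 60

60


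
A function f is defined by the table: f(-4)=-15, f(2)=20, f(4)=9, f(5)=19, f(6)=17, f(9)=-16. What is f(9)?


-16


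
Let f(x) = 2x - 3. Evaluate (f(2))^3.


1


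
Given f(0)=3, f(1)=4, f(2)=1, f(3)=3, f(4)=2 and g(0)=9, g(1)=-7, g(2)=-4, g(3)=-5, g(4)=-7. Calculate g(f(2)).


f(2) = 1
g(1) = -7

-7


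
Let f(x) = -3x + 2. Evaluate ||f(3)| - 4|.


3


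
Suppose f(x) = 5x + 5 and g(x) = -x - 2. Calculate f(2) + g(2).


f(2) = 15
g(2) = -4
Sum = 11

11


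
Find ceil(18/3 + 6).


18/3 = 6
6 + 6 = 12
ceil(12) = 12

12


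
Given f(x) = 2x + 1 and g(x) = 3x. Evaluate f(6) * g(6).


f(6) = 13
g(6) = 18
Product = 234

234


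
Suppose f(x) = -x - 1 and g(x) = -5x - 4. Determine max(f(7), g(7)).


f(7) = -8
g(7) = -39
max = -8

-8


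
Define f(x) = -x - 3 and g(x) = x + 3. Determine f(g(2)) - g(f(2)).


f(g(2)) = -8
g(f(2)) = -2
Difference = -6

-6


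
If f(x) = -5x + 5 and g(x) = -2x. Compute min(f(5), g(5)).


f(5) = -20
g(5) = -10
min = -20

-20


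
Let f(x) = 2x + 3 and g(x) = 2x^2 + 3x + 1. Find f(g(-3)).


g(-3) = 10
f(10) = 23

23


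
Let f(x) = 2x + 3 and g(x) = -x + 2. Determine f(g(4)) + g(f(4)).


f(g(4)) = -1
g(f(4)) = -9
Sum = -10

-10


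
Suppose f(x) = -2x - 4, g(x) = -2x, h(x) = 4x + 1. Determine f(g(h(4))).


64


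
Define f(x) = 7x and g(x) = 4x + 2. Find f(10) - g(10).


f(10) = 70
g(10) = 42
Difference = 28

28


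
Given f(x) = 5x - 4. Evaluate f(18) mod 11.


f(18) = 86
86 mod 11 = 9

9


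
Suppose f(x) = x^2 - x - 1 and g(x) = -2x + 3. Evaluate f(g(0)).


g(0) = 3
f(3) = 1*(3)^2 - 1*(3) - 1 = 5

5


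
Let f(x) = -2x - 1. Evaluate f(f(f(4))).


f(4) = -9
f(-9) = 17
f(17) = -35

-35


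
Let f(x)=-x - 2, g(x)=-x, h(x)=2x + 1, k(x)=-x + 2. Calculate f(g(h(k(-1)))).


k(-1) = 3
h(3) = 7
g(7) = -7
f(-7) = 5

5


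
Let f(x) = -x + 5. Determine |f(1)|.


f(1) = 4
|4| = 4

4


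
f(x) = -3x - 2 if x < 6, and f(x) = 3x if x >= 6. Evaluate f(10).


10 satisfies x >= 6
f(10) = 30

30


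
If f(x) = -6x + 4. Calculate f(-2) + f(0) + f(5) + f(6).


f(-2) = 16
f(0) = 4
f(5) = -26
f(6) = -32
Sum = -38

-38


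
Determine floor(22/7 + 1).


22/7 = 3.1429
3.1429 + 1 = 4.1429
floor(4.1429) = 4

4


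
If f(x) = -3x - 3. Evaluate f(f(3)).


f(3) = -12
f(-12) = 33

33


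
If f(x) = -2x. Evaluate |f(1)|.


2


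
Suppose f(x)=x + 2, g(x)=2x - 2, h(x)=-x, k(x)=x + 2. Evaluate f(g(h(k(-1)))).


-2


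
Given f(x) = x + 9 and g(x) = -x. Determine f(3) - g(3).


f(3) = 12
g(3) = -3
Difference = 15

15


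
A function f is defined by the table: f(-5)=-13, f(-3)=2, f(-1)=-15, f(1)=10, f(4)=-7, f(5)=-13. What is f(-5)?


Reading from the table at x = -5

-13


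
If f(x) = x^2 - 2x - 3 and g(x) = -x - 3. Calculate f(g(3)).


45


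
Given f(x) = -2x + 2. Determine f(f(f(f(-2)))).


-42


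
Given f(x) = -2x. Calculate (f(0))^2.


f(0) = 0
(0)^2 = 0

0


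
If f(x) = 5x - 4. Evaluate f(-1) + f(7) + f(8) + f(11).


f(-1) = -9
f(7) = 31
f(8) = 36
f(11) = 51
Sum = 109

109


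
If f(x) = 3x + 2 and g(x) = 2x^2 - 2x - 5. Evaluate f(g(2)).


g(2) = -1
f(-1) = -1

-1


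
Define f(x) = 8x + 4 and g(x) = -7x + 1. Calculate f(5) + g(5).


f(5) = 44
g(5) = -34
Sum = 10

10


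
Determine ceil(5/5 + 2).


5/5 = 1
1 + 2 = 3
ceil(3) = 3

3


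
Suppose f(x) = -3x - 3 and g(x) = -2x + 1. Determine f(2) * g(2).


f(2) = -9
g(2) = -3
Product = 27

27


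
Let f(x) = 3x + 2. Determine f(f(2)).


26


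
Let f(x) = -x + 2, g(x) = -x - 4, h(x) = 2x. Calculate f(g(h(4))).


h(4) = 8
g(8) = -12
f(-12) = 14

14


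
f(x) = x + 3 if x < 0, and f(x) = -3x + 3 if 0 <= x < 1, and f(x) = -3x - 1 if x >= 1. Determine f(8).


-25


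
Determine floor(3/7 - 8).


3/7 = 0.4286
0.4286 - 8 = -7.5714
floor(-7.5714) = -8

-8


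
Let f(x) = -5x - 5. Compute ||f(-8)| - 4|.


f(-8) = 35
|35| = 35
|35 - 4| = 31

31


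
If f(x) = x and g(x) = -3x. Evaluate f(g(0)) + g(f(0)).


f(g(0)) = 0
g(f(0)) = 0
Sum = 0

0


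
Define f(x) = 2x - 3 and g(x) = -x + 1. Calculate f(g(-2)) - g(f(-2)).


f(g(-2)) = 3
g(f(-2)) = 8
Difference = -5

-5


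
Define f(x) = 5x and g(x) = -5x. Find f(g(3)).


-75


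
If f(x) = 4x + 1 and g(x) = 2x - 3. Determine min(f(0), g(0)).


f(0) = 1
g(0) = -3
min = -3

-3


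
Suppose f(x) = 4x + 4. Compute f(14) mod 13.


f(14) = 60
60 mod 13 = 8

8


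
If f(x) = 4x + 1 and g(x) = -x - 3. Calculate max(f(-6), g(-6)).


3


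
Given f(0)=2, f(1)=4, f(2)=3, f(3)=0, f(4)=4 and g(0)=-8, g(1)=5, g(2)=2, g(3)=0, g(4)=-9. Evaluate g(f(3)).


f(3) = 0
g(0) = -8

-8


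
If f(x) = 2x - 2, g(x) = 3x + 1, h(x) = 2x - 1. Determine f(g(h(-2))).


h(-2) = -5
g(-5) = -14
f(-14) = -30

-30


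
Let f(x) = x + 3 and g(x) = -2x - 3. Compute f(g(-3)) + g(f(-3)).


f(g(-3)) = 6
g(f(-3)) = -3
Sum = 3

3


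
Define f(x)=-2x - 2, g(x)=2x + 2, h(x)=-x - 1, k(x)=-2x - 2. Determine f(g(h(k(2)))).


k(2) = -6
h(-6) = 5
g(5) = 12
f(12) = -26

-26


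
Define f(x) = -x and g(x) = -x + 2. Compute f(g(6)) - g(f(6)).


-4


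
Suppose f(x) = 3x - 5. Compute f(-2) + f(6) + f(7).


18


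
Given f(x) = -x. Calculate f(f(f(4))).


f(4) = -4
f(-4) = 4
f(4) = -4

-4


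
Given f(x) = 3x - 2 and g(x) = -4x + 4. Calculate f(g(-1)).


g(-1) = 8
f(8) = 22

22


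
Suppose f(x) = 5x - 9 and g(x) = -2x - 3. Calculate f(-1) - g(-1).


f(-1) = -14
g(-1) = -1
Difference = -13

-13


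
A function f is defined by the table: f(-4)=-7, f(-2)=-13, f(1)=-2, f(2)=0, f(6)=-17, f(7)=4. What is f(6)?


Reading from the table at x = 6

-17


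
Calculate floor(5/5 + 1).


5/5 = 1
1 + 1 = 2
floor(2) = 2

2


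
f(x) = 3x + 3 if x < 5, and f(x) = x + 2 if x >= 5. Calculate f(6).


6 satisfies x >= 5
f(6) = 8

8


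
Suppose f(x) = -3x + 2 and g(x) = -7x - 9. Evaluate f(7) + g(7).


f(7) = -19
g(7) = -58
Sum = -77

-77


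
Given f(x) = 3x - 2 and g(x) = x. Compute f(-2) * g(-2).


f(-2) = -8
g(-2) = -2
Product = 16

16


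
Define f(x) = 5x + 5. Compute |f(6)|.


f(6) = 35
|35| = 35

35


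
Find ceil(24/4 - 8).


-2


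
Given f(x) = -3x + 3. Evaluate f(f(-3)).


-33


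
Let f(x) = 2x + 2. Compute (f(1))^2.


f(1) = 4
(4)^2 = 16

16


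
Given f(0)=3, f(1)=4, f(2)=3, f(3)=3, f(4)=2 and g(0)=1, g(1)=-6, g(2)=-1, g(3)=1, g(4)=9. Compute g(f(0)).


f(0) = 3
g(3) = 1

1


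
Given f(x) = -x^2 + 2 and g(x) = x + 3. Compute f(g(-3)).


g(-3) = 0
f(0) = (-1)*(0)^2 + 2 = 2

2


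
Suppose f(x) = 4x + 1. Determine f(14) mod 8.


1


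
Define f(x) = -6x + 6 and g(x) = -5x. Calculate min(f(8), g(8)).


-42


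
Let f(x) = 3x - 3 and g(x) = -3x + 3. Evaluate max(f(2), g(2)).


f(2) = 3
g(2) = -3
max = 3

3


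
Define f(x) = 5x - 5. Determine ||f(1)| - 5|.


f(1) = 0
|0| = 0
|0 - 5| = 5

5


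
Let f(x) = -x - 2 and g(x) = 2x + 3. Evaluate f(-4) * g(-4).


f(-4) = 2
g(-4) = -5
Product = -10

-10


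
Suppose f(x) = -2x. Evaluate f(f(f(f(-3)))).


f(-3) = 6
f(6) = -12
f(-12) = 24
f(24) = -48

-48


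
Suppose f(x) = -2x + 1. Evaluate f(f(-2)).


f(-2) = 5
f(5) = -9

-9


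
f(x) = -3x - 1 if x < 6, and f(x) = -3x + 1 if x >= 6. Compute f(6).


-17


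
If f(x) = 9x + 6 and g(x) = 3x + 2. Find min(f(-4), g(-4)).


f(-4) = -30
g(-4) = -10
min = -30

-30


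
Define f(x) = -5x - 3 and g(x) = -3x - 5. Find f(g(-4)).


g(-4) = 7
f(7) = -38

-38


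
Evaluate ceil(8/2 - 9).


-5


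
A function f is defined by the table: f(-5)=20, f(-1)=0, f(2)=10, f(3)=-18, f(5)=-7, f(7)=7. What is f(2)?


Reading from the table at x = 2

10


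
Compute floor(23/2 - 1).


23/2 = 11.5
11.5 - 1 = 10.5
floor(10.5) = 10

10


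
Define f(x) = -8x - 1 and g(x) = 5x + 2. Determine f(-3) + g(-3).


f(-3) = 23
g(-3) = -13
Sum = 10

10


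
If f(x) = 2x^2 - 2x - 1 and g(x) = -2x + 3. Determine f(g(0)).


g(0) = 3
f(3) = 2*(3)^2 - 2*(3) - 1 = 11

11


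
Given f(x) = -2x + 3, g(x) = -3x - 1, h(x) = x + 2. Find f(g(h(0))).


h(0) = 2
g(2) = -7
f(-7) = 17

17


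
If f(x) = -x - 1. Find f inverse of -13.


Solve -x - 1 = -13
x = (-13 + 1) / (-1) = 12

12


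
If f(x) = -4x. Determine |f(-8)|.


f(-8) = 32
|32| = 32

32


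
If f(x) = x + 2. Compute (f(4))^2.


36


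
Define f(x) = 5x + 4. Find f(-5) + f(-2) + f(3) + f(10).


46


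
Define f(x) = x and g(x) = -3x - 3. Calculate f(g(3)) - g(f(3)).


f(g(3)) = -12
g(f(3)) = -12
Difference = 0

0


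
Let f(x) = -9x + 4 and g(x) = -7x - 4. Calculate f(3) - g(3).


f(3) = -23
g(3) = -25
Difference = 2

2


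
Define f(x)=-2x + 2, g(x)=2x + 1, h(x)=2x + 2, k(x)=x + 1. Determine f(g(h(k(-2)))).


k(-2) = -1
h(-1) = 0
g(0) = 1
f(1) = 0

0


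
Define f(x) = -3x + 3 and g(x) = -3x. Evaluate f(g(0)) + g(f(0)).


f(g(0)) = 3
g(f(0)) = -9
Sum = -6

-6


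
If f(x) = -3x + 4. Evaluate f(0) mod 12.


f(0) = 4
4 mod 12 = 4

4


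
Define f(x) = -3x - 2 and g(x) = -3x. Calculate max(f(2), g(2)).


f(2) = -8
g(2) = -6
max = -6

-6


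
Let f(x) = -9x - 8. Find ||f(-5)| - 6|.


31


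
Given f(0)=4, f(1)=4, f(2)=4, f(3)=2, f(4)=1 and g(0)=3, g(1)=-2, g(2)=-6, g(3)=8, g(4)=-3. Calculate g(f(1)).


f(1) = 4
g(4) = -3

-3


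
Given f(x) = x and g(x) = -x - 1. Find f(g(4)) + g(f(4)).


f(g(4)) = -5
g(f(4)) = -5
Sum = -10

-10


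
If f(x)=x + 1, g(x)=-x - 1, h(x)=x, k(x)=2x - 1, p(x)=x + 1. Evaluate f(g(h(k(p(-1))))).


p(-1) = 0
k(0) = -1
h(-1) = -1
g(-1) = 0
f(0) = 1

1


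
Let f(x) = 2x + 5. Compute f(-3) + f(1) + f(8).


f(-3) = -1
f(1) = 7
f(8) = 21
Sum = 27

27


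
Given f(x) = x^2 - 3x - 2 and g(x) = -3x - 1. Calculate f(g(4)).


g(4) = -13
f(-13) = 1*(-13)^2 - 3*(-13) - 2 = 206

206


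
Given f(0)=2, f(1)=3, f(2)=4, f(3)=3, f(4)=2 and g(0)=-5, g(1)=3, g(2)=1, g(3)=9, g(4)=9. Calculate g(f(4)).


f(4) = 2
g(2) = 1

1


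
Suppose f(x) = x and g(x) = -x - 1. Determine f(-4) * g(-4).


-12


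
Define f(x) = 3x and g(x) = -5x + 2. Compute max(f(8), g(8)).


f(8) = 24
g(8) = -38
max = 24

24


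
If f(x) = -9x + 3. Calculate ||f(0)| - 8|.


f(0) = 3
|3| = 3
|3 - 8| = 5

5


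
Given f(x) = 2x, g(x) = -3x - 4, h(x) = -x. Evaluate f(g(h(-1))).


h(-1) = 1
g(1) = -7
f(-7) = -14

-14


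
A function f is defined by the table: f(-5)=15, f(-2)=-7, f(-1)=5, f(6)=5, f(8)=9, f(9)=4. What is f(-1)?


Reading from the table at x = -1

5


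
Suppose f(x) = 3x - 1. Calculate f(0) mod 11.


f(0) = -1
-1 mod 11 = 10

10


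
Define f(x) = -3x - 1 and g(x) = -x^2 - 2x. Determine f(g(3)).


g(3) = -15
f(-15) = 44

44


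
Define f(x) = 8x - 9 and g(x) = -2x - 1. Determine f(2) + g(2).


f(2) = 7
g(2) = -5
Sum = 2

2


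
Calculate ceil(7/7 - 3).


7/7 = 1
1 - 3 = -2
ceil(-2) = -2

-2


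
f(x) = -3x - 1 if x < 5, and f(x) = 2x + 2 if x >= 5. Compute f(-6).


-6 satisfies x < 5
f(-6) = 17

17


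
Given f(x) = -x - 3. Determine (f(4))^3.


-343


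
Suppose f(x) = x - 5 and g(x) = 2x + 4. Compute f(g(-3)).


-7


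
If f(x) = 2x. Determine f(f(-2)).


f(-2) = -4
f(-4) = -8

-8


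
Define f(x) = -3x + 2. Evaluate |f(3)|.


f(3) = -7
|-7| = 7

7


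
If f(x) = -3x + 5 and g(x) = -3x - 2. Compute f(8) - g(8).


f(8) = -19
g(8) = -26
Difference = 7

7


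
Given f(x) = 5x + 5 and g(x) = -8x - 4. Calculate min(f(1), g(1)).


f(1) = 10
g(1) = -12
min = -12

-12


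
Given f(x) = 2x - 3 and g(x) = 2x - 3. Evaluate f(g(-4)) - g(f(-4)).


0


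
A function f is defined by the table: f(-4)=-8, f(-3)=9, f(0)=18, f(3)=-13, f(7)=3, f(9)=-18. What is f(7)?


Reading from the table at x = 7

3


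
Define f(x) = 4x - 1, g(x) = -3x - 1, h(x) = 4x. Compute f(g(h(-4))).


h(-4) = -16
g(-16) = 47
f(47) = 187

187


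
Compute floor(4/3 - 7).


4/3 = 1.3333
1.3333 - 7 = -5.6667
floor(-5.6667) = -6

-6


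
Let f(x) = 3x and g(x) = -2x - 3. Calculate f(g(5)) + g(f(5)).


f(g(5)) = -39
g(f(5)) = -33
Sum = -72

-72


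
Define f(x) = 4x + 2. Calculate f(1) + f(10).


f(1) = 6
f(10) = 42
Sum = 48

48


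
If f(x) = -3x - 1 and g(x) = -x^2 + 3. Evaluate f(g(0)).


-10


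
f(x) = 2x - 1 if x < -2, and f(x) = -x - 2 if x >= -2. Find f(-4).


-9


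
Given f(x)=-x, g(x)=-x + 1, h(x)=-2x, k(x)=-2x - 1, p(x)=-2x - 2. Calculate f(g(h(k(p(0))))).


p(0) = -2
k(-2) = 3
h(3) = -6
g(-6) = 7
f(7) = -7

-7


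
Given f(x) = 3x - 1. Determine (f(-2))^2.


f(-2) = -7
(-7)^2 = 49

49


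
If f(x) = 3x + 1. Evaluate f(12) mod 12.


f(12) = 37
37 mod 12 = 1

1


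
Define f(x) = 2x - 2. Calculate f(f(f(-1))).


f(-1) = -4
f(-4) = -10
f(-10) = -22

-22


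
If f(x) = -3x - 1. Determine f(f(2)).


f(2) = -7
f(-7) = 20

20


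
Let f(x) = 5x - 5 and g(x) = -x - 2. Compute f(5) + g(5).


f(5) = 20
g(5) = -7
Sum = 13

13


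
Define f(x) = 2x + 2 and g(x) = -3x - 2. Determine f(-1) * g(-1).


f(-1) = 0
g(-1) = 1
Product = 0

0


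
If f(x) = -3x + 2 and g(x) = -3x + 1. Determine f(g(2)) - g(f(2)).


f(g(2)) = 17
g(f(2)) = 13
Difference = 4

4


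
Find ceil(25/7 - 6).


25/7 = 3.5714
3.5714 - 6 = -2.4286
ceil(-2.4286) = -2

-2


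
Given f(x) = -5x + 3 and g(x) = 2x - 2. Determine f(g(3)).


g(3) = 4
f(4) = -17

-17


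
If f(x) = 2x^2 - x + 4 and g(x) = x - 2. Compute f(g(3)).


g(3) = 1
f(1) = 2*(1)^2 - 1*(1) + 4 = 5

5


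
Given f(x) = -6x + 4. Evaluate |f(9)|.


f(9) = -50
|-50| = 50

50


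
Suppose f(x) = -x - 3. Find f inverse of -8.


Solve -x - 3 = -8
x = (-8 + 3) / (-1) = 5

5


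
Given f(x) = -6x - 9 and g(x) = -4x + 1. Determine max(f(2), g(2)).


f(2) = -21
g(2) = -7
max = -7

-7


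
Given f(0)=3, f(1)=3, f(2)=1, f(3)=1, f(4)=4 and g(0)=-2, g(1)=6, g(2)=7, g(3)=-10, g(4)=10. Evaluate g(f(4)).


10


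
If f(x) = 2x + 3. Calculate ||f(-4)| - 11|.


f(-4) = -5
|-5| = 5
|5 - 11| = 6

6


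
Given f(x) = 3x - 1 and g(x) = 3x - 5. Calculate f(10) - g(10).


f(10) = 29
g(10) = 25
Difference = 4

4


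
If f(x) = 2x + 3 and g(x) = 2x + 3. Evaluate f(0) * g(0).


f(0) = 3
g(0) = 3
Product = 9

9


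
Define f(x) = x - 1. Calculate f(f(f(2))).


-1


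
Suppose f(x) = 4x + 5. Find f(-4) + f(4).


f(-4) = -11
f(4) = 21
Sum = 10

10


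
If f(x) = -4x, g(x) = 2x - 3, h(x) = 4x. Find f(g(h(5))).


h(5) = 20
g(20) = 37
f(37) = -148

-148


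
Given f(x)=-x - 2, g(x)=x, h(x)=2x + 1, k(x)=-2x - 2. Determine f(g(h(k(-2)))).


k(-2) = 2
h(2) = 5
g(5) = 5
f(5) = -7

-7


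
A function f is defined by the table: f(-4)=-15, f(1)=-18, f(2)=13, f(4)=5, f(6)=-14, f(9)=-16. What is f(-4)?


Reading from the table at x = -4

-15


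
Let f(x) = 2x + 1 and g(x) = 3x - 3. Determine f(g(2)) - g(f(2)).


f(g(2)) = 7
g(f(2)) = 12
Difference = -5

-5


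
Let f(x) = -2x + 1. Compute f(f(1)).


f(1) = -1
f(-1) = 3

3


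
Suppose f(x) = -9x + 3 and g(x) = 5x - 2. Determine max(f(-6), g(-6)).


f(-6) = 57
g(-6) = -32
max = 57

57


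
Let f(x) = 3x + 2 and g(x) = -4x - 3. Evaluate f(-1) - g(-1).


f(-1) = -1
g(-1) = 1
Difference = -2

-2


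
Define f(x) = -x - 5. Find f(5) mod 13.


f(5) = -10
-10 mod 13 = 3

3


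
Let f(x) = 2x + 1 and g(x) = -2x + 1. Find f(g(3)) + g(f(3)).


f(g(3)) = -9
g(f(3)) = -13
Sum = -22

-22


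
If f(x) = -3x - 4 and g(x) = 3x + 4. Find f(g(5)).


-61


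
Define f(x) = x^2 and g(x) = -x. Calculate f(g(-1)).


g(-1) = 1
f(1) = 1*(1)^2 = 1

1


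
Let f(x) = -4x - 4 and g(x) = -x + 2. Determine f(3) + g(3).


-17


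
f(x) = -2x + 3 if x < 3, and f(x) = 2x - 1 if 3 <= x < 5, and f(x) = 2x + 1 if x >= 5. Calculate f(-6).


-6 satisfies x < 3
f(-6) = 15

15


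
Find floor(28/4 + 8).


28/4 = 7
7 + 8 = 15
floor(15) = 15

15


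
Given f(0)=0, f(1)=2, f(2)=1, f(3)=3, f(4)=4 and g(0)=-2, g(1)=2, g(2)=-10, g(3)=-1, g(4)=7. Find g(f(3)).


f(3) = 3
g(3) = -1

-1


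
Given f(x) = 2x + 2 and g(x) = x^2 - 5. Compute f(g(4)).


g(4) = 11
f(11) = 24

24


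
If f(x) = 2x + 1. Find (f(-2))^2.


f(-2) = -3
(-3)^2 = 9

9


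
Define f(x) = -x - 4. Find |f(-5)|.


f(-5) = 1
|1| = 1

1


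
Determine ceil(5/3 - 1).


5/3 = 1.6667
1.6667 - 1 = 0.6667
ceil(0.6667) = 1

1


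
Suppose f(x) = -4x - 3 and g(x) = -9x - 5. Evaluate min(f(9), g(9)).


f(9) = -39
g(9) = -86
min = -86

-86


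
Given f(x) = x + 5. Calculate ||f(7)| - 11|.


f(7) = 12
|12| = 12
|12 - 11| = 1

1


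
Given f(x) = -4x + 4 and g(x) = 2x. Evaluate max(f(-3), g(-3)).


f(-3) = 16
g(-3) = -6
max = 16

16


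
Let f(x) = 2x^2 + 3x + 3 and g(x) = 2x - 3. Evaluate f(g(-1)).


g(-1) = -5
f(-5) = 2*(-5)^2 + 3*(-5) + 3 = 38

38


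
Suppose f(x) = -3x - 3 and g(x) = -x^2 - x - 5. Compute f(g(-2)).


g(-2) = -7
f(-7) = 18

18


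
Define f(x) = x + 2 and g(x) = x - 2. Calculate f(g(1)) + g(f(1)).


2


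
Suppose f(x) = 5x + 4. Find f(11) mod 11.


4


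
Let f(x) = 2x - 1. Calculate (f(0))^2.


f(0) = -1
(-1)^2 = 1

1


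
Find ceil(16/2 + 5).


16/2 = 8
8 + 5 = 13
ceil(13) = 13

13


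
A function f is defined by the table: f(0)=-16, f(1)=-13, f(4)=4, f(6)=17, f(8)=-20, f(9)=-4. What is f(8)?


Reading from the table at x = 8

-20


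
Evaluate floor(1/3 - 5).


1/3 = 0.3333
0.3333 - 5 = -4.6667
floor(-4.6667) = -5

-5


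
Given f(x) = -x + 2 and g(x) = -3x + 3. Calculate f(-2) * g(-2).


f(-2) = 4
g(-2) = 9
Product = 36

36


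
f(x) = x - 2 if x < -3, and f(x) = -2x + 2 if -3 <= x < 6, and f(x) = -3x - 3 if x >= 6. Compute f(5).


5 satisfies -3 <= x < 6
f(5) = -8

-8


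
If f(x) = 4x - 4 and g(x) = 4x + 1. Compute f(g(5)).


g(5) = 21
f(21) = 80

80


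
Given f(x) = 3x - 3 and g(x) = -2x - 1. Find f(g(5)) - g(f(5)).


f(g(5)) = -36
g(f(5)) = -25
Difference = -11

-11


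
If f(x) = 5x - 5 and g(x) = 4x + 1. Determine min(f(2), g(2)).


5


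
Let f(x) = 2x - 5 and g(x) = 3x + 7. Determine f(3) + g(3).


f(3) = 1
g(3) = 16
Sum = 17

17


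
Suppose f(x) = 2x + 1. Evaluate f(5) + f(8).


f(5) = 11
f(8) = 17
Sum = 28

28


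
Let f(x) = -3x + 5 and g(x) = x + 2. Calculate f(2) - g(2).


-5


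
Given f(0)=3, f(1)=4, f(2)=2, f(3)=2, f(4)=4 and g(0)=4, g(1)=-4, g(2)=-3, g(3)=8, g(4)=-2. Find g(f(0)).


f(0) = 3
g(3) = 8

8


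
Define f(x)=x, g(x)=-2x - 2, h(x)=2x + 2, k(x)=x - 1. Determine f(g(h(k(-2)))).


k(-2) = -3
h(-3) = -4
g(-4) = 6
f(6) = 6

6


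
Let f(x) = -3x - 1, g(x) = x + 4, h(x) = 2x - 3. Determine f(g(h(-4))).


20


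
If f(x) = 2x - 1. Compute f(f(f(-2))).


f(-2) = -5
f(-5) = -11
f(-11) = -23

-23


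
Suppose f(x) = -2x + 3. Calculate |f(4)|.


f(4) = -5
|-5| = 5

5


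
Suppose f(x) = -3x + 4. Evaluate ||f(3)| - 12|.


f(3) = -5
|-5| = 5
|5 - 12| = 7

7


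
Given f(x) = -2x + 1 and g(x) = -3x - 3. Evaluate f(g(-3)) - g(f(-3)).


f(g(-3)) = -11
g(f(-3)) = -24
Difference = 13

13


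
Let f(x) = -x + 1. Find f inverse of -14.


Solve -x + 1 = -14
x = (-14 - 1) / (-1) = 15

15


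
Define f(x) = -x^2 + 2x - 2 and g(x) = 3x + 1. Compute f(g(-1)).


-10


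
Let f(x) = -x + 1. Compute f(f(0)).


f(0) = 1
f(1) = 0

0


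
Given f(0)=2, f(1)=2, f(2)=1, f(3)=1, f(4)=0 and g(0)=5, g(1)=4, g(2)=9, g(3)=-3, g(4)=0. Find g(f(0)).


9


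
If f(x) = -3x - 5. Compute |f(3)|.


14


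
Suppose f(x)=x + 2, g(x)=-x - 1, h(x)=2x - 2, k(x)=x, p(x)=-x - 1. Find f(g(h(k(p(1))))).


7


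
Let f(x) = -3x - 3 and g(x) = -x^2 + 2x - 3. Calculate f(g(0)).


g(0) = -3
f(-3) = 6

6


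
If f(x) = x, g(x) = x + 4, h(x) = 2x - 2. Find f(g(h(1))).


h(1) = 0
g(0) = 4
f(4) = 4

4


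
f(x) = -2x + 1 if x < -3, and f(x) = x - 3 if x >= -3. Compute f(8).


8 satisfies x >= -3
f(8) = 5

5


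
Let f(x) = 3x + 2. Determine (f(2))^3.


f(2) = 8
(8)^3 = 512

512


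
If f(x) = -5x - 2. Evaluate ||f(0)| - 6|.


4


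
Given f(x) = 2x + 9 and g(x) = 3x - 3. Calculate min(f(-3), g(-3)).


f(-3) = 3
g(-3) = -12
min = -12

-12


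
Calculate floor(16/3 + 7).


16/3 = 5.3333
5.3333 + 7 = 12.3333
floor(12.3333) = 12

12


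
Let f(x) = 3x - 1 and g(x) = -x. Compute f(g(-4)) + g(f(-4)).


f(g(-4)) = 11
g(f(-4)) = 13
Sum = 24

24


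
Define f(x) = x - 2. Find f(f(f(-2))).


f(-2) = -4
f(-4) = -6
f(-6) = -8

-8


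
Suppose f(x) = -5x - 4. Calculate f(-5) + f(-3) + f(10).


f(-5) = 21
f(-3) = 11
f(10) = -54
Sum = -22

-22


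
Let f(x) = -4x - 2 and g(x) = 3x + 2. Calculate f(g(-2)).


g(-2) = -4
f(-4) = 14

14


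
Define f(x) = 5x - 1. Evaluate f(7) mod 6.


f(7) = 34
34 mod 6 = 4

4


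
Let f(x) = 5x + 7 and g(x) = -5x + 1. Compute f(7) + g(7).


f(7) = 42
g(7) = -34
Sum = 8

8


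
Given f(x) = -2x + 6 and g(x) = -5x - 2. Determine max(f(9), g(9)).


f(9) = -12
g(9) = -47
max = -12

-12


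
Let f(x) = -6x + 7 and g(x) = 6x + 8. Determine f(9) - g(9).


f(9) = -47
g(9) = 62
Difference = -109

-109


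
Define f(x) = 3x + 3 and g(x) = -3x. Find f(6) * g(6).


f(6) = 21
g(6) = -18
Product = -378

-378


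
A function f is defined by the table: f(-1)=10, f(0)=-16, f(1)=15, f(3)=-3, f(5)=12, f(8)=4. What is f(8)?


Reading from the table at x = 8

4


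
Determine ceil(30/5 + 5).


30/5 = 6
6 + 5 = 11
ceil(11) = 11

11


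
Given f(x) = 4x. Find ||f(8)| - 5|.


f(8) = 32
|32| = 32
|32 - 5| = 27

27


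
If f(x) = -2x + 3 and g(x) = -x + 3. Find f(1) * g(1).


2


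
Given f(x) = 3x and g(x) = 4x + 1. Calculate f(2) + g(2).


15


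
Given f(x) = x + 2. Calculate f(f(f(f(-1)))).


f(-1) = 1
f(1) = 3
f(3) = 5
f(5) = 7

7


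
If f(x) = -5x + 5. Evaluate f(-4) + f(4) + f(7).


f(-4) = 25
f(4) = -15
f(7) = -30
Sum = -20

-20


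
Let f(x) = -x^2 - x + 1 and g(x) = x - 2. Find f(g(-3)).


g(-3) = -5
f(-5) = (-1)*(-5)^2 - 1*(-5) + 1 = -19

-19


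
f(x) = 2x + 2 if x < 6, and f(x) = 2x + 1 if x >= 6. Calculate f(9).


9 satisfies x >= 6
f(9) = 19

19


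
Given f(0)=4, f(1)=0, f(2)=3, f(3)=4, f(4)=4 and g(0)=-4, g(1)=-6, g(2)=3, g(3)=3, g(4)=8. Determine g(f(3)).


8


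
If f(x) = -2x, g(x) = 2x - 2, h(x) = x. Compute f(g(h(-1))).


h(-1) = -1
g(-1) = -4
f(-4) = 8

8


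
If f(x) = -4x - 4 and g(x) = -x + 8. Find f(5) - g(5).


f(5) = -24
g(5) = 3
Difference = -27

-27


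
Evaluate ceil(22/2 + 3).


14


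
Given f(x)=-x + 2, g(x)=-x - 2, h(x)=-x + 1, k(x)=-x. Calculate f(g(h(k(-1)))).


k(-1) = 1
h(1) = 0
g(0) = -2
f(-2) = 4

4


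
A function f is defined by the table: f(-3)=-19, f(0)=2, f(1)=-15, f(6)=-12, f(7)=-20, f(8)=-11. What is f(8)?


-11


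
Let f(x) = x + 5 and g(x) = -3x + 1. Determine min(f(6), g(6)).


-17


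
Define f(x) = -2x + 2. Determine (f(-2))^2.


36


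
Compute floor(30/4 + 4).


30/4 = 7.5
7.5 + 4 = 11.5
floor(11.5) = 11

11


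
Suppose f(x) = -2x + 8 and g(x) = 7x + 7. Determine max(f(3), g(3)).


f(3) = 2
g(3) = 28
max = 28

28


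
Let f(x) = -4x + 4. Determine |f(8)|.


28


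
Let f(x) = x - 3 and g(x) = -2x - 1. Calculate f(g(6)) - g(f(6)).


f(g(6)) = -16
g(f(6)) = -7
Difference = -9

-9


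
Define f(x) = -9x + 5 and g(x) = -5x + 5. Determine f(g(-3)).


g(-3) = 20
f(20) = -175

-175


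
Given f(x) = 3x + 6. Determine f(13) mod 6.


f(13) = 45
45 mod 6 = 3

3


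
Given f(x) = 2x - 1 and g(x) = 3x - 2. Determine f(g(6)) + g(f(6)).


62


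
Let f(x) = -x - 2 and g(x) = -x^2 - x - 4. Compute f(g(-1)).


2


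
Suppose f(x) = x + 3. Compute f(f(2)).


f(2) = 5
f(5) = 8

8


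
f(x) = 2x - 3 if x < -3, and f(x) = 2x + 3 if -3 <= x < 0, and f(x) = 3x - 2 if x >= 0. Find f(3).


3 satisfies x >= 0
f(3) = 7

7


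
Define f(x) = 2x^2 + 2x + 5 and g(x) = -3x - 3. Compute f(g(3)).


g(3) = -12
f(-12) = 2*(-12)^2 + 2*(-12) + 5 = 269

269


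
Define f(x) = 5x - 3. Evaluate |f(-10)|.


f(-10) = -53
|-53| = 53

53


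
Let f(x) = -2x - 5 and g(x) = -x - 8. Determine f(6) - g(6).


f(6) = -17
g(6) = -14
Difference = -3

-3


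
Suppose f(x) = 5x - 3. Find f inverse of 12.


Solve 5x - 3 = 12
x = (12 + 3) / 5 = 3

3


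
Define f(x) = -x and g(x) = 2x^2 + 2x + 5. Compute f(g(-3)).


g(-3) = 17
f(17) = -17

-17


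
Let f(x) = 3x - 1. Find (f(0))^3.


f(0) = -1
(-1)^3 = -1

-1


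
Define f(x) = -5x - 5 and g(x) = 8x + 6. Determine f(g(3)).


-155


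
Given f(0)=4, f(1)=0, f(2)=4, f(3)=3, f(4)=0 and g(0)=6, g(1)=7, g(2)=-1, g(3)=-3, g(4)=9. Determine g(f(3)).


f(3) = 3
g(3) = -3

-3


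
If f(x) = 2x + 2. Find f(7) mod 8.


f(7) = 16
16 mod 8 = 0

0


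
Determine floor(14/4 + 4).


14/4 = 3.5
3.5 + 4 = 7.5
floor(7.5) = 7

7


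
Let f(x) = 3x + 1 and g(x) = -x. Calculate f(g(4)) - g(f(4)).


f(g(4)) = -11
g(f(4)) = -13
Difference = 2

2


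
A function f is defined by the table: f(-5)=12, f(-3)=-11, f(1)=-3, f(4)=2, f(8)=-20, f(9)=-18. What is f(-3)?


Reading from the table at x = -3

-11


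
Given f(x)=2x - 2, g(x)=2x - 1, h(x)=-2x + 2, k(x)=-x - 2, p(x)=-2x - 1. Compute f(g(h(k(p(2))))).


-20


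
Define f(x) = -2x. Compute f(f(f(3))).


f(3) = -6
f(-6) = 12
f(12) = -24

-24


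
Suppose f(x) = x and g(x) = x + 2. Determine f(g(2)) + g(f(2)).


f(g(2)) = 4
g(f(2)) = 4
Sum = 8

8


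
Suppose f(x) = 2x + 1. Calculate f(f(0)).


f(0) = 1
f(1) = 3

3


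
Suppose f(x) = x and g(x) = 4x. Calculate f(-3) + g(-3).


f(-3) = -3
g(-3) = -12
Sum = -15

-15


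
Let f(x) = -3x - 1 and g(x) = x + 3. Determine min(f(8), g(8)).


f(8) = -25
g(8) = 11
min = -25

-25


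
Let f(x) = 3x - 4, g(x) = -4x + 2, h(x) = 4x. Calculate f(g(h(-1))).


h(-1) = -4
g(-4) = 18
f(18) = 50

50


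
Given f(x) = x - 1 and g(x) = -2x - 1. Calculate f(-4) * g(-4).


f(-4) = -5
g(-4) = 7
Product = -35

-35


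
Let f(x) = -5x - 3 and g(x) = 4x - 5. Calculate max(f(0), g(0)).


f(0) = -3
g(0) = -5
max = -3

-3


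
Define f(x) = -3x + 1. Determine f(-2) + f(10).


f(-2) = 7
f(10) = -29
Sum = -22

-22


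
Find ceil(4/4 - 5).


4/4 = 1
1 - 5 = -4
ceil(-4) = -4

-4


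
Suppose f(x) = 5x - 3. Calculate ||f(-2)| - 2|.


11


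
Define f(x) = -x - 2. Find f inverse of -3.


Solve -x - 2 = -3
x = (-3 + 2) / (-1) = 1

1


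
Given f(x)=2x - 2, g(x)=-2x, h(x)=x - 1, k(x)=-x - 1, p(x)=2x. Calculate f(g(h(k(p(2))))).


22


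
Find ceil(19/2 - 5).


5


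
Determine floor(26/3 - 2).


26/3 = 8.6667
8.6667 - 2 = 6.6667
floor(6.6667) = 6

6


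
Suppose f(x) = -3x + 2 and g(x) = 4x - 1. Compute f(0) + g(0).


f(0) = 2
g(0) = -1
Sum = 1

1


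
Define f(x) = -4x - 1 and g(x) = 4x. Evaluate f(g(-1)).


g(-1) = -4
f(-4) = 15

15


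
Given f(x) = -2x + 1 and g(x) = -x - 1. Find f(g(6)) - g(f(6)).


f(g(6)) = 15
g(f(6)) = 10
Difference = 5

5


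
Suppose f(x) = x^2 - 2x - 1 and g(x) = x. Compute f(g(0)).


g(0) = 0
f(0) = 1*(0)^2 - 2*(0) - 1 = -1

-1


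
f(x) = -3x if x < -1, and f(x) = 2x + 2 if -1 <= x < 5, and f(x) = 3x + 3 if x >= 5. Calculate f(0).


0 satisfies -1 <= x < 5
f(0) = 2

2


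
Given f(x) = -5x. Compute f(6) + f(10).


f(6) = -30
f(10) = -50
Sum = -80

-80


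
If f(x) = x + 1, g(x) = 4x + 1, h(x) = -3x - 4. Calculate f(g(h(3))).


h(3) = -13
g(-13) = -51
f(-51) = -50

-50


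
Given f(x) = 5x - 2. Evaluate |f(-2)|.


12


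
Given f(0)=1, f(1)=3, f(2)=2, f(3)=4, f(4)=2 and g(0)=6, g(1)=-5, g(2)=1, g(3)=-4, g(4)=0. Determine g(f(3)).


f(3) = 4
g(4) = 0

0


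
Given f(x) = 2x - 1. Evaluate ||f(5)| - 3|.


f(5) = 9
|9| = 9
|9 - 3| = 6

6


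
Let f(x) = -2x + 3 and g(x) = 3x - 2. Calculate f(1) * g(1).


1


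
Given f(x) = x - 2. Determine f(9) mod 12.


f(9) = 7
7 mod 12 = 7

7


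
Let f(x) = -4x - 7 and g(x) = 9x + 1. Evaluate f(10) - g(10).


f(10) = -47
g(10) = 91
Difference = -138

-138


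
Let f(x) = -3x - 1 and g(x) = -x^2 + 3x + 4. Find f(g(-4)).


g(-4) = -24
f(-24) = 71

71


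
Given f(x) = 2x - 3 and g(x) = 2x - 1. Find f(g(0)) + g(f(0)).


f(g(0)) = -5
g(f(0)) = -7
Sum = -12

-12


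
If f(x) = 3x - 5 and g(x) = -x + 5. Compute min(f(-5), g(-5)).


-20


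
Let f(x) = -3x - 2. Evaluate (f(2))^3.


f(2) = -8
(-8)^3 = -512

-512


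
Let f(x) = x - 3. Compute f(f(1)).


f(1) = -2
f(-2) = -5

-5


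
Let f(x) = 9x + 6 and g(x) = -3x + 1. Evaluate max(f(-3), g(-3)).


f(-3) = -21
g(-3) = 10
max = 10

10


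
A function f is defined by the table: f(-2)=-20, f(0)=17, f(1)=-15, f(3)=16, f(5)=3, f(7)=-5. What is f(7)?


Reading from the table at x = 7

-5


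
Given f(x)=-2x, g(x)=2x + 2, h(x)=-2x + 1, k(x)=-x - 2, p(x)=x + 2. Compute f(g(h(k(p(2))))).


p(2) = 4
k(4) = -6
h(-6) = 13
g(13) = 28
f(28) = -56

-56


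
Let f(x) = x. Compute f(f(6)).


f(6) = 6
f(6) = 6

6


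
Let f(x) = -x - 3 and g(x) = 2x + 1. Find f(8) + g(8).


f(8) = -11
g(8) = 17
Sum = 6

6


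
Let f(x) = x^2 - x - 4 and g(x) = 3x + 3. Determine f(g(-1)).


-4


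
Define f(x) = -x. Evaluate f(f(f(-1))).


f(-1) = 1
f(1) = -1
f(-1) = 1

1


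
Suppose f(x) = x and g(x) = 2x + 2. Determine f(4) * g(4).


f(4) = 4
g(4) = 10
Product = 40

40


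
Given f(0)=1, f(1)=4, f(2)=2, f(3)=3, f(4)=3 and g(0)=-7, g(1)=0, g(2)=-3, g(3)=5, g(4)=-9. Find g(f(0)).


f(0) = 1
g(1) = 0

0


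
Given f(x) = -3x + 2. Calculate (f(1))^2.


f(1) = -1
(-1)^2 = 1

1


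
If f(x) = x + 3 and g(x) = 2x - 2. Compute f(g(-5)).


g(-5) = -12
f(-12) = -9

-9


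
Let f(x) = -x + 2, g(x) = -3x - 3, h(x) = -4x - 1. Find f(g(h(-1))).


h(-1) = 3
g(3) = -12
f(-12) = 14

14


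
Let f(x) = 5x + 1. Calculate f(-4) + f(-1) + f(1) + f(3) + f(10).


50


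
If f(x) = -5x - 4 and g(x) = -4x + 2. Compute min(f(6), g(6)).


f(6) = -34
g(6) = -22
min = -34

-34


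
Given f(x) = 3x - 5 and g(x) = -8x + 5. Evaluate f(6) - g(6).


f(6) = 13
g(6) = -43
Difference = 56

56


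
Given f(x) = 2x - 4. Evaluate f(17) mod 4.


2


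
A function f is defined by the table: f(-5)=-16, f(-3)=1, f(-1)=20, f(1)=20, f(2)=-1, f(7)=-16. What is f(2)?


Reading from the table at x = 2

-1


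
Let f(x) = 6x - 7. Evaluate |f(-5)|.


37


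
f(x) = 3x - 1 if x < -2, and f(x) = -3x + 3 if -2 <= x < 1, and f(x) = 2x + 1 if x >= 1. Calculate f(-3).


-3 satisfies x < -2
f(-3) = -10

-10


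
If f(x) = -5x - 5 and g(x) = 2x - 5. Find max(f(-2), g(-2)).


f(-2) = 5
g(-2) = -9
max = 5

5


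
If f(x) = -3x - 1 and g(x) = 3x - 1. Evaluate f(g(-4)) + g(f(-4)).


f(g(-4)) = 38
g(f(-4)) = 32
Sum = 70

70


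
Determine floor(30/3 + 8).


30/3 = 10
10 + 8 = 18
floor(18) = 18

18


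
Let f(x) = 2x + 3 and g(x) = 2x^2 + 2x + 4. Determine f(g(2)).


g(2) = 16
f(16) = 35

35


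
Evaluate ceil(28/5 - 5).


28/5 = 5.6
5.6 - 5 = 0.6
ceil(0.6) = 1

1


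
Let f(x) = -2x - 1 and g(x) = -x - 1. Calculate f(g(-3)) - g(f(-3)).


f(g(-3)) = -5
g(f(-3)) = -6
Difference = 1

1


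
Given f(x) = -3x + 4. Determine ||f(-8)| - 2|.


f(-8) = 28
|28| = 28
|28 - 2| = 26

26


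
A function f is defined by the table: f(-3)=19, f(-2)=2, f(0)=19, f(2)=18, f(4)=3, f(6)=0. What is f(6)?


Reading from the table at x = 6

0


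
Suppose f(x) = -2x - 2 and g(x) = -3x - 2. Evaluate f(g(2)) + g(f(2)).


f(g(2)) = 14
g(f(2)) = 16
Sum = 30

30


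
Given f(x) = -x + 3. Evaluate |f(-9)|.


f(-9) = 12
|12| = 12

12


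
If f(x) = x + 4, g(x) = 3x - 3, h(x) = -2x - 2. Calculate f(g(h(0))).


h(0) = -2
g(-2) = -9
f(-9) = -5

-5


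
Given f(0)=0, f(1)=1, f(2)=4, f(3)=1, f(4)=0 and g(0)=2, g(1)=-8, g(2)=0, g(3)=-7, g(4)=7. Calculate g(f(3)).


f(3) = 1
g(1) = -8

-8


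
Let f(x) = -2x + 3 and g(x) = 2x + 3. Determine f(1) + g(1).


f(1) = 1
g(1) = 5
Sum = 6

6


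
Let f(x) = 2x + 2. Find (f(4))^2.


f(4) = 10
(10)^2 = 100

100


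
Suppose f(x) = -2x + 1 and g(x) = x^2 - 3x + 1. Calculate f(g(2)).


3


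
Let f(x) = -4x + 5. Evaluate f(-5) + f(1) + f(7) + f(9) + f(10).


f(-5) = 25
f(1) = 1
f(7) = -23
f(9) = -31
f(10) = -35
Sum = -63

-63


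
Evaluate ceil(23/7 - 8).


23/7 = 3.2857
3.2857 - 8 = -4.7143
ceil(-4.7143) = -4

-4


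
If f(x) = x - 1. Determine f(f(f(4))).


f(4) = 3
f(3) = 2
f(2) = 1

1


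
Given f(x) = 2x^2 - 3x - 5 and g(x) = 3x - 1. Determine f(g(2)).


g(2) = 5
f(5) = 2*(5)^2 - 3*(5) - 5 = 30

30


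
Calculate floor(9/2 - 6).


9/2 = 4.5
4.5 - 6 = -1.5
floor(-1.5) = -2

-2


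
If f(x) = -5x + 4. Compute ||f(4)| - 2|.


f(4) = -16
|-16| = 16
|16 - 2| = 14

14


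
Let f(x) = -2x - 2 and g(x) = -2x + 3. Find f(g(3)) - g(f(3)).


f(g(3)) = 4
g(f(3)) = 19
Difference = -15

-15


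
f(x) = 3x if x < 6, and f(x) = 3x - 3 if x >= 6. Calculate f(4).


12


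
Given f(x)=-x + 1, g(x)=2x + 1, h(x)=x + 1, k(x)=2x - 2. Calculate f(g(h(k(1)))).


k(1) = 0
h(0) = 1
g(1) = 3
f(3) = -2

-2


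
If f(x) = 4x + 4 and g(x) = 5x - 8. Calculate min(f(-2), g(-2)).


f(-2) = -4
g(-2) = -18
min = -18

-18


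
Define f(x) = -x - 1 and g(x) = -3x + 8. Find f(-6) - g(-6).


f(-6) = 5
g(-6) = 26
Difference = -21

-21


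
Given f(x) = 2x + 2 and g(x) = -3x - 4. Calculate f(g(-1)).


g(-1) = -1
f(-1) = 0

0


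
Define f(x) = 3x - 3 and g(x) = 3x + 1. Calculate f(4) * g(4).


f(4) = 9
g(4) = 13
Product = 117

117


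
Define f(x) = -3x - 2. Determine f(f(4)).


40


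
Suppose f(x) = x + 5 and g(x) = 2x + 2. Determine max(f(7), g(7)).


f(7) = 12
g(7) = 16
max = 16

16


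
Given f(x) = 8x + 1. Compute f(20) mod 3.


f(20) = 161
161 mod 3 = 2

2


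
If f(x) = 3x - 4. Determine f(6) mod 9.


5


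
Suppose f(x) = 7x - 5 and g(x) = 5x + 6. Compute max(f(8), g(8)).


f(8) = 51
g(8) = 46
max = 51

51


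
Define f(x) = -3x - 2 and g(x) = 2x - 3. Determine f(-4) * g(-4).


f(-4) = 10
g(-4) = -11
Product = -110

-110


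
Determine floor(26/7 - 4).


26/7 = 3.7143
3.7143 - 4 = -0.2857
floor(-0.2857) = -1

-1


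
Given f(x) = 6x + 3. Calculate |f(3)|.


f(3) = 21
|21| = 21

21


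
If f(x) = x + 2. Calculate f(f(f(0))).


f(0) = 2
f(2) = 4
f(4) = 6

6


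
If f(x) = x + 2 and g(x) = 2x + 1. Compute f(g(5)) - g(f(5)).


-2


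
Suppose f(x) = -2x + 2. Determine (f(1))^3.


f(1) = 0
(0)^3 = 0

0


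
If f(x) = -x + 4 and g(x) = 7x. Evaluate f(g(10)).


g(10) = 70
f(70) = -66

-66


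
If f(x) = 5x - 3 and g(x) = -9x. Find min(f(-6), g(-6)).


f(-6) = -33
g(-6) = 54
min = -33

-33


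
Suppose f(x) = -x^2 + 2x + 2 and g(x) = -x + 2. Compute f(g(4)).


g(4) = -2
f(-2) = (-1)*(-2)^2 + 2*(-2) + 2 = -6

-6


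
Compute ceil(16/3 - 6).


16/3 = 5.3333
5.3333 - 6 = -0.6667
ceil(-0.6667) = 0

0


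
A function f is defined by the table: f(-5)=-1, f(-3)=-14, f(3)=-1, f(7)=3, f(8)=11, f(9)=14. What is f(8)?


Reading from the table at x = 8

11


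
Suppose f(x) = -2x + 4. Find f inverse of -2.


Solve -2x + 4 = -2
x = (-2 - 4) / (-2) = 3

3


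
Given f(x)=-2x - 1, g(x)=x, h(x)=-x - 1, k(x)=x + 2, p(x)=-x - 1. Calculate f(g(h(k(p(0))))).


p(0) = -1
k(-1) = 1
h(1) = -2
g(-2) = -2
f(-2) = 3

3


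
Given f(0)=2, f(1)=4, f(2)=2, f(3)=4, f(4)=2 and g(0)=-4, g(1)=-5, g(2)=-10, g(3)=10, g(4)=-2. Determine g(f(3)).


f(3) = 4
g(4) = -2

-2
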